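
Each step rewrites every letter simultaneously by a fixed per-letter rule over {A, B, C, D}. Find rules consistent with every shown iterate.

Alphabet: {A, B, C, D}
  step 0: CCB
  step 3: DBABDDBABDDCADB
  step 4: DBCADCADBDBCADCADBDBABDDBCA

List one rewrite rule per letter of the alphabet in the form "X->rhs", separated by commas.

A->D, B->CA, C->AB, D->DB

  step 3 ⇒ step 4: DBABDDBABDDCADB ⇒ DB·CA·D·CA·DB·DB·CA·D·CA·DB·DB·AB·D·DB·CA
    A ↦ D
    B ↦ CA
    C ↦ AB
    D ↦ DB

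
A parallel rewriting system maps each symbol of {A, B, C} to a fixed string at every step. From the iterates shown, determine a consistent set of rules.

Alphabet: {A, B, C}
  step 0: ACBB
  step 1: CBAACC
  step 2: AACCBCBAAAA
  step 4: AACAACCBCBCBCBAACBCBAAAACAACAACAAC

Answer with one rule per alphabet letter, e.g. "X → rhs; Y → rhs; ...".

  step 1 ⇒ step 2: CBAACC ⇒ AA·C·CB·CB·AA·AA
    A ↦ CB
    B ↦ C
    C ↦ AA

A->CB, B->C, C->AA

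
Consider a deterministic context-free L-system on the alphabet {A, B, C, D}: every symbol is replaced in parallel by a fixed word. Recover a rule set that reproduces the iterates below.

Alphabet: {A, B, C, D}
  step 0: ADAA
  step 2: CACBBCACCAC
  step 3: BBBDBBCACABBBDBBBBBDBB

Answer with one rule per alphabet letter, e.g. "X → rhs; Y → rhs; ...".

  step 2 ⇒ step 3: CACBBCACCAC ⇒ BB·BD·BB·CA·CA·BB·BD·BB·BB·BD·BB
    A ↦ BD
    B ↦ CA
    C ↦ BB
    D ↦ C  (constrained at step 0)

A->BD, B->CA, C->BB, D->C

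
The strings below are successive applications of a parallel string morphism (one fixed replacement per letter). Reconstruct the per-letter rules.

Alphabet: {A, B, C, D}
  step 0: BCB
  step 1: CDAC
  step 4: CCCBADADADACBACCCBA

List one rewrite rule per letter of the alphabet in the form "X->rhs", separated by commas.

A->BA, B->C, C->DA, D->BB

  step 0 ⇒ step 1: BCB ⇒ C·DA·C
    B ↦ C
    C ↦ DA
    A ↦ BA  (constrained at step 1)
    D ↦ BB  (constrained at step 1)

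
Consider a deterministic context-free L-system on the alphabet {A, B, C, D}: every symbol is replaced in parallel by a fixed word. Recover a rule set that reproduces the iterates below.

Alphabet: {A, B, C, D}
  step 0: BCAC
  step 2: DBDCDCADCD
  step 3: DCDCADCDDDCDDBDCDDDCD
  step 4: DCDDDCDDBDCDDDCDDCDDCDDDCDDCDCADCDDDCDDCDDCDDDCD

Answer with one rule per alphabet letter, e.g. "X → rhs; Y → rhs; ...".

A->B, B->CA, C->D, D->DCD

  step 3 ⇒ step 4: DCDCADCDDDCDDBDCDDDCD ⇒ DCD·D·DCD·D·B·DCD·D·DCD·DCD·DCD·D·DCD·DCD·CA·DCD·D·DCD·DCD·DCD·D·DCD
    A ↦ B
    B ↦ CA
    C ↦ D
    D ↦ DCD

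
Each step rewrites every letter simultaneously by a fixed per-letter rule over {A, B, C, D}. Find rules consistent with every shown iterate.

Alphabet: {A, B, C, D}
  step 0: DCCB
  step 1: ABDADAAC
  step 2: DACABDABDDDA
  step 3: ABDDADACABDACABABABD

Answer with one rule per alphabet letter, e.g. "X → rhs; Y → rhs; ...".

  step 2 ⇒ step 3: DACABDABDDDA ⇒ AB·D·DA·D·AC·AB·D·AC·AB·AB·AB·D
    A ↦ D
    B ↦ AC
    C ↦ DA
    D ↦ AB

A->D, B->AC, C->DA, D->AB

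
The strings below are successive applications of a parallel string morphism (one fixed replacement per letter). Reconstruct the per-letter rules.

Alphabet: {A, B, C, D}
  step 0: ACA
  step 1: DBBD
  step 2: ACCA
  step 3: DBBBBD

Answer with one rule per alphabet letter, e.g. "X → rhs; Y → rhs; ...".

  step 2 ⇒ step 3: ACCA ⇒ D·BB·BB·D
    A ↦ D
    C ↦ BB
  step 1 ⇒ step 2: DBBD ⇒ A·C·C·A
    B ↦ C
  step 1 ⇒ step 2: DBBD ⇒ A·C·C·A
    D ↦ A

A->D, B->C, C->BB, D->A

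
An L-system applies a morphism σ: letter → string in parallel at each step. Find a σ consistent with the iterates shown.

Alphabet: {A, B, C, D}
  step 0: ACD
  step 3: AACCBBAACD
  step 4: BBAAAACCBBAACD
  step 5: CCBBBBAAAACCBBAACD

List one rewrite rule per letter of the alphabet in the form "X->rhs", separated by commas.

  step 4 ⇒ step 5: BBAAAACCBBAACD ⇒ C·C·B·B·B·B·AA·AA·C·C·B·B·AA·CD
    A ↦ B
    B ↦ C
    C ↦ AA
    D ↦ CD

A->B, B->C, C->AA, D->CD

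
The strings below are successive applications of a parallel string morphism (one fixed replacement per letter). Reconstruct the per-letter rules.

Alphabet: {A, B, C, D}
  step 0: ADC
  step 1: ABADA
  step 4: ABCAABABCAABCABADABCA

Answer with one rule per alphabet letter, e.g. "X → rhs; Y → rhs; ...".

A->AB, B->C, C->A, D->AD

  step 0 ⇒ step 1: ADC ⇒ AB·AD·A
    A ↦ AB
    C ↦ A
    D ↦ AD
    B ↦ C  (constrained at step 1)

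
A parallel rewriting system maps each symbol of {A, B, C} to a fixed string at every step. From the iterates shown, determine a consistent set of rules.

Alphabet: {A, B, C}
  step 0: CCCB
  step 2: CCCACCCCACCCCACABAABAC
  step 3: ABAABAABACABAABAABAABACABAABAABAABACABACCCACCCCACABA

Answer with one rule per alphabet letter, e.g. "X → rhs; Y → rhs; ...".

  step 2 ⇒ step 3: CCCACCCCACCCCACABAABAC ⇒ ABA·ABA·ABA·C·ABA·ABA·ABA·ABA·C·ABA·ABA·ABA·ABA·C·ABA·C·CCA·C·C·CCA·C·ABA
    A ↦ C
    B ↦ CCA
    C ↦ ABA

A->C, B->CCA, C->ABA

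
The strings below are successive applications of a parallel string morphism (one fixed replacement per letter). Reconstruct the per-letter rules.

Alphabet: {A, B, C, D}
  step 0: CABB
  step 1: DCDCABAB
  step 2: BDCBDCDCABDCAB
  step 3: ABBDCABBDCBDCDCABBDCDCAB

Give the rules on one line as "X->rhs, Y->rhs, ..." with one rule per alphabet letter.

A->DC, B->AB, C->DC, D->B

  step 2 ⇒ step 3: BDCBDCDCABDCAB ⇒ AB·B·DC·AB·B·DC·B·DC·DC·AB·B·DC·DC·AB
    A ↦ DC
    B ↦ AB
    C ↦ DC
    D ↦ B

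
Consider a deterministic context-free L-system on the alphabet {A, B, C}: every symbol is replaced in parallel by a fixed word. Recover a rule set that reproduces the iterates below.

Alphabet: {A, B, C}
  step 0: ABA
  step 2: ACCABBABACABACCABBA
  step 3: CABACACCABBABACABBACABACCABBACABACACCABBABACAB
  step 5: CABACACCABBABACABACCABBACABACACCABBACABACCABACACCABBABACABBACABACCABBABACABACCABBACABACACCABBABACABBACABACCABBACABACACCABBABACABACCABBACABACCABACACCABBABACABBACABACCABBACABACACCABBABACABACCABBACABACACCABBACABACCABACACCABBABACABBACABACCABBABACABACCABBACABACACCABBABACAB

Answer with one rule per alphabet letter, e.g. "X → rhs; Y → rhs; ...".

A->CAB, B->BA, C->AC

  step 2 ⇒ step 3: ACCABBABACABACCABBA ⇒ CAB·AC·AC·CAB·BA·BA·CAB·BA·CAB·AC·CAB·BA·CAB·AC·AC·CAB·BA·BA·CAB
    A ↦ CAB
    B ↦ BA
    C ↦ AC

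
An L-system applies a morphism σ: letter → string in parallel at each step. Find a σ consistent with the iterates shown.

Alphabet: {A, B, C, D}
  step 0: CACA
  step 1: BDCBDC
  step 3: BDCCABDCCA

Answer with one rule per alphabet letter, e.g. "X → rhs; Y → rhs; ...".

  step 0 ⇒ step 1: CACA ⇒ BD·C·BD·C
    A ↦ C
    C ↦ BD
    B ↦ C  (constrained at step 1)
    D ↦ A  (constrained at step 1)

A->C, B->C, C->BD, D->A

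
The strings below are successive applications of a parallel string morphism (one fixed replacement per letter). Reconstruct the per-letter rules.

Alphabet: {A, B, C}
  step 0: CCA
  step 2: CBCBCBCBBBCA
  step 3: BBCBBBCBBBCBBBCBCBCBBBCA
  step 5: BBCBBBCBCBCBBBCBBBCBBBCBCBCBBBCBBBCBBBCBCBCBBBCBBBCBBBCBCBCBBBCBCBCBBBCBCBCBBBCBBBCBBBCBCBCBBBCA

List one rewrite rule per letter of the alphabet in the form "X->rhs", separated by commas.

A->CA, B->CB, C->BB

  step 2 ⇒ step 3: CBCBCBCBBBCA ⇒ BB·CB·BB·CB·BB·CB·BB·CB·CB·CB·BB·CA
    A ↦ CA
    B ↦ CB
    C ↦ BB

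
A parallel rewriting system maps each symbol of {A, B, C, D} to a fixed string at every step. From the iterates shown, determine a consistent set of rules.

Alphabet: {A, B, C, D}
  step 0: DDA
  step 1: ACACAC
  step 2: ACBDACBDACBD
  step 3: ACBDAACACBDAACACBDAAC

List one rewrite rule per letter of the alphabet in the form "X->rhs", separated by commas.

A->AC, B->A, C->BD, D->AC

  step 2 ⇒ step 3: ACBDACBDACBD ⇒ AC·BD·A·AC·AC·BD·A·AC·AC·BD·A·AC
    A ↦ AC
    B ↦ A
    C ↦ BD
    D ↦ AC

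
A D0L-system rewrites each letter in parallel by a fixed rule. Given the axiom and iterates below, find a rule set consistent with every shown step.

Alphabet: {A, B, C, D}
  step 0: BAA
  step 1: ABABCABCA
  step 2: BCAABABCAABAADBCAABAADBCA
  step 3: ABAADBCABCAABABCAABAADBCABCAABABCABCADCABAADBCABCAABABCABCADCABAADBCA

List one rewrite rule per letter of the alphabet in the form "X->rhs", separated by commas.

  step 2 ⇒ step 3: BCAABABCAABAADBCAABAADBCA ⇒ ABA·AD·BCA·BCA·ABA·BCA·ABA·AD·BCA·BCA·ABA·BCA·BCA·DC·ABA·AD·BCA·BCA·ABA·BCA·BCA·DC·ABA·AD·BCA
    A ↦ BCA
    B ↦ ABA
    C ↦ AD
    D ↦ DC

A->BCA, B->ABA, C->AD, D->DC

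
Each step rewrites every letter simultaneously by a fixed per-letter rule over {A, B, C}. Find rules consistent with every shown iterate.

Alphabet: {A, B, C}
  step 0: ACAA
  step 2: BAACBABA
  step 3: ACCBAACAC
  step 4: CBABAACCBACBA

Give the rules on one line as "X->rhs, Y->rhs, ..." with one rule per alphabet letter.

  step 3 ⇒ step 4: ACCBAACAC ⇒ C·BA·BA·A·C·C·BA·C·BA
    A ↦ C
    B ↦ A
    C ↦ BA

A->C, B->A, C->BA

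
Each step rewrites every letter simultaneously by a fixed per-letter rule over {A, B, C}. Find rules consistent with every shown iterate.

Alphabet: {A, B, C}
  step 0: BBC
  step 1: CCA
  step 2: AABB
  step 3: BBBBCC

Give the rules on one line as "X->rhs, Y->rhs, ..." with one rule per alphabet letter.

  step 2 ⇒ step 3: AABB ⇒ BB·BB·C·C
    A ↦ BB
    B ↦ C
  step 0 ⇒ step 1: BBC ⇒ C·C·A
    C ↦ A

A->BB, B->C, C->A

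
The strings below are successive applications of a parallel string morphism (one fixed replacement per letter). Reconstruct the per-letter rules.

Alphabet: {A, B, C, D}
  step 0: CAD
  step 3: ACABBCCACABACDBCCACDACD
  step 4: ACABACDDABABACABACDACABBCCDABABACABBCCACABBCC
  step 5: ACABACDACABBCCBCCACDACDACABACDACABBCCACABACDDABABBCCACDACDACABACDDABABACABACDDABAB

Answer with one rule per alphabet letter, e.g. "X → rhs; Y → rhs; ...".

  step 4 ⇒ step 5: ACABACDDABABACABACDACABBCCDABABACABBCCACABBCC ⇒ AC·AB·AC·D·AC·AB·BCC·BCC·AC·D·AC·D·AC·AB·AC·D·AC·AB·BCC·AC·AB·AC·D·D·AB·AB·BCC·AC·D·AC·D·AC·AB·AC·D·D·AB·AB·AC·AB·AC·D·D·AB·AB
    A ↦ AC
    B ↦ D
    C ↦ AB
    D ↦ BCC

A->AC, B->D, C->AB, D->BCC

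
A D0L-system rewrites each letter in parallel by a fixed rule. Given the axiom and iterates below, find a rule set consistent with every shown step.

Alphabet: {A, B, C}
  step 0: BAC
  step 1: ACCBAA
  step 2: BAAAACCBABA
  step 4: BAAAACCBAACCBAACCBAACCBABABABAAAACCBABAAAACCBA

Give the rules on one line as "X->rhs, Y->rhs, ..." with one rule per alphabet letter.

A->BA, B->ACC, C->A

  step 1 ⇒ step 2: ACCBAA ⇒ BA·A·A·ACC·BA·BA
    A ↦ BA
    B ↦ ACC
    C ↦ A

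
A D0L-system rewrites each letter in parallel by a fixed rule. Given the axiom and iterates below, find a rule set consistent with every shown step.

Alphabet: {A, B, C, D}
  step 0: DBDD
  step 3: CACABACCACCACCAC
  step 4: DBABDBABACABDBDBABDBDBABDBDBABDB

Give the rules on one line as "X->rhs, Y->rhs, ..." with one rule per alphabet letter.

  step 3 ⇒ step 4: CACABACCACCACCAC ⇒ DB·AB·DB·AB·AC·AB·DB·DB·AB·DB·DB·AB·DB·DB·AB·DB
    A ↦ AB
    B ↦ AC
    C ↦ DB
    D ↦ C  (constrained at step 0)

A->AB, B->AC, C->DB, D->C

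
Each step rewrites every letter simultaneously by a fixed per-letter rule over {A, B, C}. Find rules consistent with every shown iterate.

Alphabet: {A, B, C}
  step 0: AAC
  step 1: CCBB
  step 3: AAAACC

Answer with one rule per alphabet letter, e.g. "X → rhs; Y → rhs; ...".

A->C, B->A, C->BB

  step 0 ⇒ step 1: AAC ⇒ C·C·BB
    A ↦ C
    C ↦ BB
    B ↦ A  (constrained at step 1)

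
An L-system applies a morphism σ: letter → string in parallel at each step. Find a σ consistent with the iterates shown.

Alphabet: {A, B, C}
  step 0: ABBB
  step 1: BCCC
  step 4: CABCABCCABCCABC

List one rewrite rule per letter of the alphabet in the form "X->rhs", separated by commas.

A->B, B->C, C->CA

  step 0 ⇒ step 1: ABBB ⇒ B·C·C·C
    A ↦ B
    B ↦ C
    C ↦ CA  (constrained at step 1)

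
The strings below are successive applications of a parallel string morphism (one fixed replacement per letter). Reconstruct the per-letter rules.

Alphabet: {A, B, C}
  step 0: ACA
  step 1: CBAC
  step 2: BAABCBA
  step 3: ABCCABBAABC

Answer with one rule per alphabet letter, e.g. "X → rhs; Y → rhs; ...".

  step 2 ⇒ step 3: BAABCBA ⇒ AB·C·C·AB·BA·AB·C
    A ↦ C
    B ↦ AB
    C ↦ BA

A->C, B->AB, C->BA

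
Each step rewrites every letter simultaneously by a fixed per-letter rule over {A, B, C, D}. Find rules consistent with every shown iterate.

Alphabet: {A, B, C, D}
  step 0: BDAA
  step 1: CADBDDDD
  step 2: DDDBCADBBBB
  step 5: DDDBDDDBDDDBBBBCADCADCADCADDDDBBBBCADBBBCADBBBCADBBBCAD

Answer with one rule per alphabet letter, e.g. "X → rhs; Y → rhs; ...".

  step 1 ⇒ step 2: CADBDDDD ⇒ D·DD·B·CAD·B·B·B·B
    A ↦ DD
    B ↦ CAD
    C ↦ D
    D ↦ B

A->DD, B->CAD, C->D, D->B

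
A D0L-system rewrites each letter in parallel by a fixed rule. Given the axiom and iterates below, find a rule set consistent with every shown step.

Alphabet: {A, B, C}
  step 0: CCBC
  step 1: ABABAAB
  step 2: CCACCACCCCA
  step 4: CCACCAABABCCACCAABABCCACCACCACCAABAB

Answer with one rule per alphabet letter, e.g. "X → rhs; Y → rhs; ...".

  step 1 ⇒ step 2: ABABAAB ⇒ CC·A·CC·A·CC·CC·A
    A ↦ CC
    B ↦ A
  step 0 ⇒ step 1: CCBC ⇒ AB·AB·A·AB
    C ↦ AB

A->CC, B->A, C->AB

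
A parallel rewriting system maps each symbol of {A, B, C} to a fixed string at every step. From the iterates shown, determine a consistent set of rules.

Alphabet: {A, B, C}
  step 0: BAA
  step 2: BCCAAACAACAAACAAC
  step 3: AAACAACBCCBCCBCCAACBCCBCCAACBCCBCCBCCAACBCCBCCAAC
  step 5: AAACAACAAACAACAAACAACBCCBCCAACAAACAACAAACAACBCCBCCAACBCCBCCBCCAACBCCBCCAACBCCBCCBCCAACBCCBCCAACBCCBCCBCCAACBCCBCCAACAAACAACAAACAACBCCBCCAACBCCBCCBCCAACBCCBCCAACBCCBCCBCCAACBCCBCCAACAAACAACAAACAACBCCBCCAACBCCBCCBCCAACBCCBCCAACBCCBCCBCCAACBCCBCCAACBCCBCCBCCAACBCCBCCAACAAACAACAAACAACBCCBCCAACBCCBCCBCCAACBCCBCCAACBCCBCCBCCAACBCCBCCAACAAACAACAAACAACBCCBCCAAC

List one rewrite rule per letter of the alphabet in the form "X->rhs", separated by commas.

A->BCC, B->A, C->AAC

  step 2 ⇒ step 3: BCCAAACAACAAACAAC ⇒ A·AAC·AAC·BCC·BCC·BCC·AAC·BCC·BCC·AAC·BCC·BCC·BCC·AAC·BCC·BCC·AAC
    A ↦ BCC
    B ↦ A
    C ↦ AAC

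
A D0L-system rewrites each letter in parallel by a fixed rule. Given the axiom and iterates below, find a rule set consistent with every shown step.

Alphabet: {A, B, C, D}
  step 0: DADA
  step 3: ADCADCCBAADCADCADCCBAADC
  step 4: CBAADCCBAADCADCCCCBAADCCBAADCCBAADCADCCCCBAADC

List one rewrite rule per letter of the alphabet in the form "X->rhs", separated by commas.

A->C, B->C, C->ADC, D->BA

  step 3 ⇒ step 4: ADCADCCBAADCADCADCCBAADC ⇒ C·BA·ADC·C·BA·ADC·ADC·C·C·C·BA·ADC·C·BA·ADC·C·BA·ADC·ADC·C·C·C·BA·ADC
    A ↦ C
    B ↦ C
    C ↦ ADC
    D ↦ BA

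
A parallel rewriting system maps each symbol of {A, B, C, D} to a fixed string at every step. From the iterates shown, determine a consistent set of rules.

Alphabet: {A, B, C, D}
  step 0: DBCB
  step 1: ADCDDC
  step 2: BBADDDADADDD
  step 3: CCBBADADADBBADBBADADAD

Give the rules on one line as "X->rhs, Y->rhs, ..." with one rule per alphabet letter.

  step 2 ⇒ step 3: BBADDDADADDD ⇒ C·C·BB·AD·AD·AD·BB·AD·BB·AD·AD·AD
    A ↦ BB
    B ↦ C
    D ↦ AD
  step 0 ⇒ step 1: DBCB ⇒ AD·C·DD·C
    C ↦ DD

A->BB, B->C, C->DD, D->AD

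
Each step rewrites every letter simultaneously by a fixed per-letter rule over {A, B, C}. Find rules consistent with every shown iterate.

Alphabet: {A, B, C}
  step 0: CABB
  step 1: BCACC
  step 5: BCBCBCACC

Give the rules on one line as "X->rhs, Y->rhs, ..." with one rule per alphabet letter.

A->CA, B->C, C->B

  step 0 ⇒ step 1: CABB ⇒ B·CA·C·C
    A ↦ CA
    B ↦ C
    C ↦ B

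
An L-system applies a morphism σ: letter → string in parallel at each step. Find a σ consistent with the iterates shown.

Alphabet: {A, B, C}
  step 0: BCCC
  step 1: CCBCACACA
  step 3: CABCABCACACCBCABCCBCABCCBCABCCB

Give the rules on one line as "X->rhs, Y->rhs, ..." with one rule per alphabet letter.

  step 0 ⇒ step 1: BCCC ⇒ CCB·CA·CA·CA
    B ↦ CCB
    C ↦ CA
    A ↦ B  (constrained at step 1)

A->B, B->CCB, C->CA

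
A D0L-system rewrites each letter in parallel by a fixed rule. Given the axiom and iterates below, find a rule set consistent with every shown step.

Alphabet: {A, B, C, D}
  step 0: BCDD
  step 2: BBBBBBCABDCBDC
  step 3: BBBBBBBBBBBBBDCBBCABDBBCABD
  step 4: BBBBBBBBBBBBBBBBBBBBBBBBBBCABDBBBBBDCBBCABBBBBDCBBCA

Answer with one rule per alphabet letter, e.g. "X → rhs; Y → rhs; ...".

  step 3 ⇒ step 4: BBBBBBBBBBBBBDCBBCABDBBCABD ⇒ BB·BB·BB·BB·BB·BB·BB·BB·BB·BB·BB·BB·BB·CA·BD·BB·BB·BD·C·BB·CA·BB·BB·BD·C·BB·CA
    A ↦ C
    B ↦ BB
    C ↦ BD
    D ↦ CA

A->C, B->BB, C->BD, D->CA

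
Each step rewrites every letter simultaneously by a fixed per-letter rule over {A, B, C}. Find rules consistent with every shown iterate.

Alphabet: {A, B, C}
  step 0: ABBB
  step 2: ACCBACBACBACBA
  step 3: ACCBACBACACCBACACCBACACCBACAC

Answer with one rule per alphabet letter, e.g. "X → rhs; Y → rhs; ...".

A->AC, B->C, C->CBA

  step 2 ⇒ step 3: ACCBACBACBACBA ⇒ AC·CBA·CBA·C·AC·CBA·C·AC·CBA·C·AC·CBA·C·AC
    A ↦ AC
    B ↦ C
    C ↦ CBA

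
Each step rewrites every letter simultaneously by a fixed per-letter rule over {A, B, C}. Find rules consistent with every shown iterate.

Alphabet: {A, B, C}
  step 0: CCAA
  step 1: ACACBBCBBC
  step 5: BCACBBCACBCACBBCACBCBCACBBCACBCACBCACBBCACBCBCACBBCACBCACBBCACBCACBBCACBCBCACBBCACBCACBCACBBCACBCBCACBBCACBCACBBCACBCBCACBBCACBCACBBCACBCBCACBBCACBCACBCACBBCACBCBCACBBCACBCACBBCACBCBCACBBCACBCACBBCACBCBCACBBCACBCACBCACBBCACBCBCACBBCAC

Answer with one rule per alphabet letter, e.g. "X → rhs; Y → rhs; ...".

  step 0 ⇒ step 1: CCAA ⇒ AC·AC·BBC·BBC
    A ↦ BBC
    C ↦ AC
    B ↦ BC  (constrained at step 1)

A->BBC, B->BC, C->AC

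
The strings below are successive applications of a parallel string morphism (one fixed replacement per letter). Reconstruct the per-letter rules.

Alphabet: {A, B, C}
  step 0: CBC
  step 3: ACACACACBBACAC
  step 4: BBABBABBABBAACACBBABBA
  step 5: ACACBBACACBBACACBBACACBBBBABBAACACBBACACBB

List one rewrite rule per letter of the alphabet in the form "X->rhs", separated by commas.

  step 4 ⇒ step 5: BBABBABBABBAACACBBABBA ⇒ AC·AC·BB·AC·AC·BB·AC·AC·BB·AC·AC·BB·BB·A·BB·A·AC·AC·BB·AC·AC·BB
    A ↦ BB
    B ↦ AC
    C ↦ A

A->BB, B->AC, C->A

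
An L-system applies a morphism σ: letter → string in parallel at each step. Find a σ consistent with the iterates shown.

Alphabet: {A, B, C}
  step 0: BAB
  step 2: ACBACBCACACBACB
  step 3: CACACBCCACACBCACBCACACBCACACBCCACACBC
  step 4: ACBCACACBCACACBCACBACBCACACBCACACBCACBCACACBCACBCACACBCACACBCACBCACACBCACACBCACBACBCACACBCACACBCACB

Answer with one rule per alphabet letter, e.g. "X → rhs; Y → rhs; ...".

A->CAC, B->C, C->ACB

  step 3 ⇒ step 4: CACACBCCACACBCACBCACACBCACACBCCACACBC ⇒ ACB·CAC·ACB·CAC·ACB·C·ACB·ACB·CAC·ACB·CAC·ACB·C·ACB·CAC·ACB·C·ACB·CAC·ACB·CAC·ACB·C·ACB·CAC·ACB·CAC·ACB·C·ACB·ACB·CAC·ACB·CAC·ACB·C·ACB
    A ↦ CAC
    B ↦ C
    C ↦ ACB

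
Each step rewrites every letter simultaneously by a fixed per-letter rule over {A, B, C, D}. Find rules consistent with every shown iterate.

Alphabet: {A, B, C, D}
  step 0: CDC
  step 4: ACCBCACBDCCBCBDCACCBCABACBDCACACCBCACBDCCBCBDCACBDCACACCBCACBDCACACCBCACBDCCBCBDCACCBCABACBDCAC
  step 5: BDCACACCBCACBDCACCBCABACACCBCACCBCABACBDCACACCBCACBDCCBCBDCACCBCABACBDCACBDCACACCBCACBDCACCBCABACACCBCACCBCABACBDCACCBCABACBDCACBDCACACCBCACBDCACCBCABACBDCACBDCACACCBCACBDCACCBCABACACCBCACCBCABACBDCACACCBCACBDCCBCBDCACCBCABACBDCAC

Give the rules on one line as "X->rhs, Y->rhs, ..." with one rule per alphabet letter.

A->BDC, B->CBC, C->AC, D->AB

  step 4 ⇒ step 5: ACCBCACBDCCBCBDCACCBCABACBDCACACCBCACBDCCBCBDCACBDCACACCBCACBDCACACCBCACBDCCBCBDCACCBCABACBDCAC ⇒ BDC·AC·AC·CBC·AC·BDC·AC·CBC·AB·AC·AC·CBC·AC·CBC·AB·AC·BDC·AC·AC·CBC·AC·BDC·CBC·BDC·AC·CBC·AB·AC·BDC·AC·BDC·AC·AC·CBC·AC·BDC·AC·CBC·AB·AC·AC·CBC·AC·CBC·AB·AC·BDC·AC·CBC·AB·AC·BDC·AC·BDC·AC·AC·CBC·AC·BDC·AC·CBC·AB·AC·BDC·AC·BDC·AC·AC·CBC·AC·BDC·AC·CBC·AB·AC·AC·CBC·AC·CBC·AB·AC·BDC·AC·AC·CBC·AC·BDC·CBC·BDC·AC·CBC·AB·AC·BDC·AC
    A ↦ BDC
    B ↦ CBC
    C ↦ AC
    D ↦ AB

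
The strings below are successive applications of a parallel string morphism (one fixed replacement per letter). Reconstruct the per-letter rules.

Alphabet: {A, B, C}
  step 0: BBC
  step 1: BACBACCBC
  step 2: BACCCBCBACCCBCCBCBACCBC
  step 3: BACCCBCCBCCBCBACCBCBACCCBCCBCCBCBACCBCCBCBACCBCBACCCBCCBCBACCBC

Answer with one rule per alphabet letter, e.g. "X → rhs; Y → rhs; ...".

  step 2 ⇒ step 3: BACCCBCBACCCBCCBCBACCBC ⇒ BAC·C·CBC·CBC·CBC·BAC·CBC·BAC·C·CBC·CBC·CBC·BAC·CBC·CBC·BAC·CBC·BAC·C·CBC·CBC·BAC·CBC
    A ↦ C
    B ↦ BAC
    C ↦ CBC

A->C, B->BAC, C->CBC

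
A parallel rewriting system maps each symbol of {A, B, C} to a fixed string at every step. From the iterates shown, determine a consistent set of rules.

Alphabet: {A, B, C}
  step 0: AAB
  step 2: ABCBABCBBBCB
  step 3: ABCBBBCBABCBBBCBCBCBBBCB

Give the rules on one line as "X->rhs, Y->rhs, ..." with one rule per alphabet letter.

  step 2 ⇒ step 3: ABCBABCBBBCB ⇒ AB·CB·BB·CB·AB·CB·BB·CB·CB·CB·BB·CB
    A ↦ AB
    B ↦ CB
    C ↦ BB

A->AB, B->CB, C->BB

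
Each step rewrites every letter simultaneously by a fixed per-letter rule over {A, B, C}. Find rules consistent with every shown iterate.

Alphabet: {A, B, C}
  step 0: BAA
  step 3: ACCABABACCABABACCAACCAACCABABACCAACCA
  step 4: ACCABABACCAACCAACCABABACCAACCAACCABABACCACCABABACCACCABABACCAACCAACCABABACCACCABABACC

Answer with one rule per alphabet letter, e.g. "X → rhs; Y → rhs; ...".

A->ACC, B->A, C->AB

  step 3 ⇒ step 4: ACCABABACCABABACCAACCAACCABABACCAACCA ⇒ ACC·AB·AB·ACC·A·ACC·A·ACC·AB·AB·ACC·A·ACC·A·ACC·AB·AB·ACC·ACC·AB·AB·ACC·ACC·AB·AB·ACC·A·ACC·A·ACC·AB·AB·ACC·ACC·AB·AB·ACC
    A ↦ ACC
    B ↦ A
    C ↦ AB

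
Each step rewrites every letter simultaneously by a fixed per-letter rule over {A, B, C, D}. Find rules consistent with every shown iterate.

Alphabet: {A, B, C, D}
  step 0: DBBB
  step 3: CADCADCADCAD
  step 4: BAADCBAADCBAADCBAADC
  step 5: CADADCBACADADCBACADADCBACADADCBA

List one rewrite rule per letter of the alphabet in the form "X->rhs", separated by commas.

  step 4 ⇒ step 5: BAADCBAADCBAADCBAADC ⇒ C·AD·AD·C·BA·C·AD·AD·C·BA·C·AD·AD·C·BA·C·AD·AD·C·BA
    A ↦ AD
    B ↦ C
    C ↦ BA
    D ↦ C

A->AD, B->C, C->BA, D->C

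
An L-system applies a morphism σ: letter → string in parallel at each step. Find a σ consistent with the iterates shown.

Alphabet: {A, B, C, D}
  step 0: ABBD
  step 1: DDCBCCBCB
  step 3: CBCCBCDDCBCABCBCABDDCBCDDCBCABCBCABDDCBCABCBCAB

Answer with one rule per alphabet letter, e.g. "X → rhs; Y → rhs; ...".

A->DD, B->CBC, C->AB, D->B

  step 0 ⇒ step 1: ABBD ⇒ DD·CBC·CBC·B
    A ↦ DD
    B ↦ CBC
    D ↦ B
    C ↦ AB  (constrained at step 1)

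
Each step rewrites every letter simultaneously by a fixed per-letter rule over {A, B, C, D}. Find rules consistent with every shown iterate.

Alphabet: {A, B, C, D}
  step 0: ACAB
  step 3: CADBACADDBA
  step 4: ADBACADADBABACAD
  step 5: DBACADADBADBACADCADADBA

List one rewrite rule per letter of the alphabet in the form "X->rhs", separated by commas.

  step 4 ⇒ step 5: ADBACADADBABACAD ⇒ D·BA·CA·D·A·D·BA·D·BA·CA·D·CA·D·A·D·BA
    A ↦ D
    B ↦ CA
    C ↦ A
    D ↦ BA

A->D, B->CA, C->A, D->BA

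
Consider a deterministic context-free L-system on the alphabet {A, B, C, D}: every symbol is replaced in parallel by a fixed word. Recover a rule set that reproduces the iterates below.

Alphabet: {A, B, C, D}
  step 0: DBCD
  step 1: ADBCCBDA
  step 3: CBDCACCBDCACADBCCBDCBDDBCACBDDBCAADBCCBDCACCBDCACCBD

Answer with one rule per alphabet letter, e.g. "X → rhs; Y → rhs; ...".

  step 0 ⇒ step 1: DBCD ⇒ A·DBC·CBD·A
    B ↦ DBC
    C ↦ CBD
    D ↦ A
    A ↦ CAC  (constrained at step 1)

A->CAC, B->DBC, C->CBD, D->A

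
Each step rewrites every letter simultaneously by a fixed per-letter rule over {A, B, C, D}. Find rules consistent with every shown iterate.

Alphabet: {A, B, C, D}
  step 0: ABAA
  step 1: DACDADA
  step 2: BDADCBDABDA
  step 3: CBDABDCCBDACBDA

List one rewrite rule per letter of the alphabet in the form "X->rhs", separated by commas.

A->DA, B->C, C->DC, D->B

  step 2 ⇒ step 3: BDADCBDABDA ⇒ C·B·DA·B·DC·C·B·DA·C·B·DA
    A ↦ DA
    B ↦ C
    C ↦ DC
    D ↦ B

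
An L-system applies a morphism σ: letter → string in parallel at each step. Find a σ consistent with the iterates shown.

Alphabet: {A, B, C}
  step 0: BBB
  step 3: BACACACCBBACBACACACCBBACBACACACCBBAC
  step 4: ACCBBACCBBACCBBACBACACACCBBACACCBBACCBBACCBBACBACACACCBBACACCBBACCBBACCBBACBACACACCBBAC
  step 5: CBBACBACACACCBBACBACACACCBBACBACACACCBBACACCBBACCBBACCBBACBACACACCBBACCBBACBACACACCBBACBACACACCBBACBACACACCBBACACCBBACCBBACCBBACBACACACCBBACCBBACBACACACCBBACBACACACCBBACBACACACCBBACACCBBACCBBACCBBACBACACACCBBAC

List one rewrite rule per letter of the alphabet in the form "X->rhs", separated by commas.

A->CB, B->AC, C->BAC

  step 4 ⇒ step 5: ACCBBACCBBACCBBACBACACACCBBACACCBBACCBBACCBBACBACACACCBBACACCBBACCBBACCBBACBACACACCBBAC ⇒ CB·BAC·BAC·AC·AC·CB·BAC·BAC·AC·AC·CB·BAC·BAC·AC·AC·CB·BAC·AC·CB·BAC·CB·BAC·CB·BAC·BAC·AC·AC·CB·BAC·CB·BAC·BAC·AC·AC·CB·BAC·BAC·AC·AC·CB·BAC·BAC·AC·AC·CB·BAC·AC·CB·BAC·CB·BAC·CB·BAC·BAC·AC·AC·CB·BAC·CB·BAC·BAC·AC·AC·CB·BAC·BAC·AC·AC·CB·BAC·BAC·AC·AC·CB·BAC·AC·CB·BAC·CB·BAC·CB·BAC·BAC·AC·AC·CB·BAC
    A ↦ CB
    B ↦ AC
    C ↦ BAC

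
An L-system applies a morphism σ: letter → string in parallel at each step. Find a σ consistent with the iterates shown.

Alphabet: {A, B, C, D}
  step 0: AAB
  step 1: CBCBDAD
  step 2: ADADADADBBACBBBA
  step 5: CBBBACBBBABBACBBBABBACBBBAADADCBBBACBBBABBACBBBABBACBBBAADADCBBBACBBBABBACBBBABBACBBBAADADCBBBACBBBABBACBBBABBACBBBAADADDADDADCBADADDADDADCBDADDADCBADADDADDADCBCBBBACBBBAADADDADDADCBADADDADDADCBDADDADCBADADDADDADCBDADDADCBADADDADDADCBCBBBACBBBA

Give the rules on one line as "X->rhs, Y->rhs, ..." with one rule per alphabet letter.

  step 1 ⇒ step 2: CBCBDAD ⇒ A·DAD·A·DAD·BBA·CB·BBA
    A ↦ CB
    B ↦ DAD
    C ↦ A
    D ↦ BBA

A->CB, B->DAD, C->A, D->BBA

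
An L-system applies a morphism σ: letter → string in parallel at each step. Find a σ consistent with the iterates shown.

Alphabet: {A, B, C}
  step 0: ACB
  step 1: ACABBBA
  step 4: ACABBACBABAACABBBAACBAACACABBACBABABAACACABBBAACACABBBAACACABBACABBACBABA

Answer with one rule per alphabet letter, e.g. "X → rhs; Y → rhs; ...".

A->AC, B->BA, C->ABB

  step 0 ⇒ step 1: ACB ⇒ AC·ABB·BA
    A ↦ AC
    B ↦ BA
    C ↦ ABB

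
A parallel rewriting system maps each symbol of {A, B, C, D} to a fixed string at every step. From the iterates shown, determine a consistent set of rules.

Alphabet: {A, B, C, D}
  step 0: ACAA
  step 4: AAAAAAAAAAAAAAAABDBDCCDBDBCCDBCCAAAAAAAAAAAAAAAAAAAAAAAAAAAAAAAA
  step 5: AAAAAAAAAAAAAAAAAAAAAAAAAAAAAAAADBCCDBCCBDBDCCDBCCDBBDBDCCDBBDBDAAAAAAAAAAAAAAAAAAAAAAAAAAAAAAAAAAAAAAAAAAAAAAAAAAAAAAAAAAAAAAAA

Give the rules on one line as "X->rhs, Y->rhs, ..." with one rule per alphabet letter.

  step 4 ⇒ step 5: AAAAAAAAAAAAAAAABDBDCCDBDBCCDBCCAAAAAAAAAAAAAAAAAAAAAAAAAAAAAAAA ⇒ AA·AA·AA·AA·AA·AA·AA·AA·AA·AA·AA·AA·AA·AA·AA·AA·DB·CC·DB·CC·BD·BD·CC·DB·CC·DB·BD·BD·CC·DB·BD·BD·AA·AA·AA·AA·AA·AA·AA·AA·AA·AA·AA·AA·AA·AA·AA·AA·AA·AA·AA·AA·AA·AA·AA·AA·AA·AA·AA·AA·AA·AA·AA·AA
    A ↦ AA
    B ↦ DB
    C ↦ BD
    D ↦ CC

A->AA, B->DB, C->BD, D->CC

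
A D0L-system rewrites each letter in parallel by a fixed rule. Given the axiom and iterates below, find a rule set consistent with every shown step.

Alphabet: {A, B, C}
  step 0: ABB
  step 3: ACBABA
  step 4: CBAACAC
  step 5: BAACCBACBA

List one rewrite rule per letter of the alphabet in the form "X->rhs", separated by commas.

A->C, B->A, C->BA

  step 4 ⇒ step 5: CBAACAC ⇒ BA·A·C·C·BA·C·BA
    A ↦ C
    B ↦ A
    C ↦ BA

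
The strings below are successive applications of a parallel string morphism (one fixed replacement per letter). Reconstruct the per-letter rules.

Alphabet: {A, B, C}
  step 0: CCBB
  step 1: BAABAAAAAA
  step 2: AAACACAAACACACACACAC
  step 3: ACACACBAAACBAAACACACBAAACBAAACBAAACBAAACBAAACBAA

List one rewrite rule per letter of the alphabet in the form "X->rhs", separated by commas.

  step 2 ⇒ step 3: AAACACAAACACACACACAC ⇒ AC·AC·AC·BAA·AC·BAA·AC·AC·AC·BAA·AC·BAA·AC·BAA·AC·BAA·AC·BAA·AC·BAA
    A ↦ AC
    C ↦ BAA
  step 0 ⇒ step 1: CCBB ⇒ BAA·BAA·AA·AA
    B ↦ AA

A->AC, B->AA, C->BAA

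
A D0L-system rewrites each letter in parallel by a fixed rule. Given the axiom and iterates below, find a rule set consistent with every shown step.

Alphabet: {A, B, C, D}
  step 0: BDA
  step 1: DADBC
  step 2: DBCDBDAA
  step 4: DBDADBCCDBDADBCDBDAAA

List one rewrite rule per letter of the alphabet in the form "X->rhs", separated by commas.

A->C, B->DA, C->A, D->DB

  step 1 ⇒ step 2: DADBC ⇒ DB·C·DB·DA·A
    A ↦ C
    B ↦ DA
    C ↦ A
    D ↦ DB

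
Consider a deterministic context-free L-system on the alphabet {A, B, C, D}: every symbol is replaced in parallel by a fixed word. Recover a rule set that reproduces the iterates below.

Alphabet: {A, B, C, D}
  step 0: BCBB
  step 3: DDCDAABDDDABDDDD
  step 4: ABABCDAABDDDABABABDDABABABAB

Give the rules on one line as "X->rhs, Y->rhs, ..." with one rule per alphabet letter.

  step 3 ⇒ step 4: DDCDAABDDDABDDDD ⇒ AB·AB·CDA·AB·D·D·D·AB·AB·AB·D·D·AB·AB·AB·AB
    A ↦ D
    B ↦ D
    C ↦ CDA
    D ↦ AB

A->D, B->D, C->CDA, D->AB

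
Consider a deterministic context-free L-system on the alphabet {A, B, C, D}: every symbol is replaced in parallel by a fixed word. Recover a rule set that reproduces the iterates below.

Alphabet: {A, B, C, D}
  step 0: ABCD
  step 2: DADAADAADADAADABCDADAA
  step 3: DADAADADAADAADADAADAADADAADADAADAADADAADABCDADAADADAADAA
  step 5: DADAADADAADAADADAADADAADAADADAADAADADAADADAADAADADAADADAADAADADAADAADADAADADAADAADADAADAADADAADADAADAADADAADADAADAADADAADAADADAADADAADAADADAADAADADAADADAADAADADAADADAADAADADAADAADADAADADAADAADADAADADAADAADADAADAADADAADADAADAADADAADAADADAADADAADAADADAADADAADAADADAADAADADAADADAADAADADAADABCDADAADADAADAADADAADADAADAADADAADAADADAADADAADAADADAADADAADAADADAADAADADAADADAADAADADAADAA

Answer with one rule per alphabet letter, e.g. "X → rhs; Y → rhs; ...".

  step 2 ⇒ step 3: DADAADAADADAADABCDADAA ⇒ DA·DAA·DA·DAA·DAA·DA·DAA·DAA·DA·DAA·DA·DAA·DAA·DA·DAA·D·ABC·DA·DAA·DA·DAA·DAA
    A ↦ DAA
    B ↦ D
    C ↦ ABC
    D ↦ DA

A->DAA, B->D, C->ABC, D->DA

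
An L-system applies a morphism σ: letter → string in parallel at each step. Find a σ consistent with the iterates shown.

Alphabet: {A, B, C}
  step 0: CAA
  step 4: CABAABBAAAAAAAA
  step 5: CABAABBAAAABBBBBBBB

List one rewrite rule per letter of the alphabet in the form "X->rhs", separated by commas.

  step 4 ⇒ step 5: CABAABBAAAAAAAA ⇒ CA·B·AA·B·B·AA·AA·B·B·B·B·B·B·B·B
    A ↦ B
    B ↦ AA
    C ↦ CA

A->B, B->AA, C->CA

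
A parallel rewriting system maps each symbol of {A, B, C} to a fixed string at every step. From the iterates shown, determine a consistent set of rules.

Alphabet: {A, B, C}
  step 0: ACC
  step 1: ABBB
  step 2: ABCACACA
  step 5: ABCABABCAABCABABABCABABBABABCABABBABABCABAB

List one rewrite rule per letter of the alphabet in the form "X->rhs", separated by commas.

A->AB, B->CA, C->B

  step 1 ⇒ step 2: ABBB ⇒ AB·CA·CA·CA
    A ↦ AB
    B ↦ CA
  step 0 ⇒ step 1: ACC ⇒ AB·B·B
    C ↦ B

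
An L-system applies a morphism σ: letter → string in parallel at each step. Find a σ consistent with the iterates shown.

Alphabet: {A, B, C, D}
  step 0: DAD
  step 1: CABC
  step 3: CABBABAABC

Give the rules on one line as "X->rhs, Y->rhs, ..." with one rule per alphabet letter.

  step 0 ⇒ step 1: DAD ⇒ C·AB·C
    A ↦ AB
    D ↦ C
    B ↦ BA  (constrained at step 1)
    C ↦ D  (constrained at step 1)

A->AB, B->BA, C->D, D->C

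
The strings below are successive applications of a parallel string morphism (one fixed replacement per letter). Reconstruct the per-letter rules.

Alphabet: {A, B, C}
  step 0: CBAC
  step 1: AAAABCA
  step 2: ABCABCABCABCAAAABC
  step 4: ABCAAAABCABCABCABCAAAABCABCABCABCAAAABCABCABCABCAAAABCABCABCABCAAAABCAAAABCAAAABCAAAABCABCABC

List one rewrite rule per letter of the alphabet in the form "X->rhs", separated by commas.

  step 1 ⇒ step 2: AAAABCA ⇒ ABC·ABC·ABC·ABC·AA·A·ABC
    A ↦ ABC
    B ↦ AA
    C ↦ A

A->ABC, B->AA, C->A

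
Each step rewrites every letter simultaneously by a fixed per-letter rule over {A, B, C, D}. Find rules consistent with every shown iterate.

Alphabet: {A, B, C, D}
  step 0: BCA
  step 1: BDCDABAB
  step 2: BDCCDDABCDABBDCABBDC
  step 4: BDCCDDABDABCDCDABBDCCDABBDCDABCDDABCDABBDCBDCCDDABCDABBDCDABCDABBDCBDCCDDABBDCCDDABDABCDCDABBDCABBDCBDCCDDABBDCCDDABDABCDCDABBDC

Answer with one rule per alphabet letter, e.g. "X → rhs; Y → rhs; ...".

A->AB, B->BDC, C->DAB, D->CD

  step 1 ⇒ step 2: BDCDABAB ⇒ BDC·CD·DAB·CD·AB·BDC·AB·BDC
    A ↦ AB
    B ↦ BDC
    C ↦ DAB
    D ↦ CD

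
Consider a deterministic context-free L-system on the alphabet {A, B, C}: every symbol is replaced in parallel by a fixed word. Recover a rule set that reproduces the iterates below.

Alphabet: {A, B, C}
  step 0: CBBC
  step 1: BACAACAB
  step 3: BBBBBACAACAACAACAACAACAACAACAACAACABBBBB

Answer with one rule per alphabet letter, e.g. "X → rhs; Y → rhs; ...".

A->BB, B->ACA, C->B

  step 0 ⇒ step 1: CBBC ⇒ B·ACA·ACA·B
    B ↦ ACA
    C ↦ B
    A ↦ BB  (constrained at step 1)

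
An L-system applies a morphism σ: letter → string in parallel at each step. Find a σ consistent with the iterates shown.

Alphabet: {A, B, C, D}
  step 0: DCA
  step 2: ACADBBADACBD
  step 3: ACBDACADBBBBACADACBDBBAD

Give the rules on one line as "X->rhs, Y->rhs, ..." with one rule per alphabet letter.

A->AC, B->BB, C->BD, D->AD

  step 2 ⇒ step 3: ACADBBADACBD ⇒ AC·BD·AC·AD·BB·BB·AC·AD·AC·BD·BB·AD
    A ↦ AC
    B ↦ BB
    C ↦ BD
    D ↦ AD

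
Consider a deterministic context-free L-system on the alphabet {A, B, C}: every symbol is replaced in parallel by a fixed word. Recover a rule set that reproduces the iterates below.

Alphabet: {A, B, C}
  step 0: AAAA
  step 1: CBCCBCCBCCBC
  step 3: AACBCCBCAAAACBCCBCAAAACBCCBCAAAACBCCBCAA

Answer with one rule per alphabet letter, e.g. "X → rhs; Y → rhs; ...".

  step 0 ⇒ step 1: AAAA ⇒ CBC·CBC·CBC·CBC
    A ↦ CBC
    B ↦ AA  (constrained at step 1)
    C ↦ B  (constrained at step 1)

A->CBC, B->AA, C->B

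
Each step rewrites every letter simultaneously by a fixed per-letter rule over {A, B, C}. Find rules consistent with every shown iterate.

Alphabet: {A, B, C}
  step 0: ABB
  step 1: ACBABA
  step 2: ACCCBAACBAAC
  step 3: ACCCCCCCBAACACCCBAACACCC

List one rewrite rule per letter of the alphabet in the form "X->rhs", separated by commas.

A->AC, B->BA, C->CC

  step 2 ⇒ step 3: ACCCBAACBAAC ⇒ AC·CC·CC·CC·BA·AC·AC·CC·BA·AC·AC·CC
    A ↦ AC
    B ↦ BA
    C ↦ CC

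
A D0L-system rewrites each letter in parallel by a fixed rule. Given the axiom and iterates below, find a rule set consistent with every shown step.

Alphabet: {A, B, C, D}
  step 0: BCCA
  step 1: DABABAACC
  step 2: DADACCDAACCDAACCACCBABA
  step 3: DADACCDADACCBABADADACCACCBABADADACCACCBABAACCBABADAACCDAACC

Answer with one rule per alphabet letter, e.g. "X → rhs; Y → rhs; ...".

A->ACC, B->DA, C->BA, D->DAD

  step 2 ⇒ step 3: DADACCDAACCDAACCACCBABA ⇒ DAD·ACC·DAD·ACC·BA·BA·DAD·ACC·ACC·BA·BA·DAD·ACC·ACC·BA·BA·ACC·BA·BA·DA·ACC·DA·ACC
    A ↦ ACC
    B ↦ DA
    C ↦ BA
    D ↦ DAD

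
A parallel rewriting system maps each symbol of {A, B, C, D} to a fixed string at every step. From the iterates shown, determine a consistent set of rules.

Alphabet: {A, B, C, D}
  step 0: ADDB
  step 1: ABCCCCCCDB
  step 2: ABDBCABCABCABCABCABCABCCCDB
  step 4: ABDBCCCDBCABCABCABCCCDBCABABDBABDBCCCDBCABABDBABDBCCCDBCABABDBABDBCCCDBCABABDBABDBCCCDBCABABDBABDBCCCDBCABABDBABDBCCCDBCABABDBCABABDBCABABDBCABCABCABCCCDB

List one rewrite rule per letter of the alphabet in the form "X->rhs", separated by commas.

A->AB, B->DB, C->CAB, D->CCC

  step 1 ⇒ step 2: ABCCCCCCDB ⇒ AB·DB·CAB·CAB·CAB·CAB·CAB·CAB·CCC·DB
    A ↦ AB
    B ↦ DB
    C ↦ CAB
    D ↦ CCC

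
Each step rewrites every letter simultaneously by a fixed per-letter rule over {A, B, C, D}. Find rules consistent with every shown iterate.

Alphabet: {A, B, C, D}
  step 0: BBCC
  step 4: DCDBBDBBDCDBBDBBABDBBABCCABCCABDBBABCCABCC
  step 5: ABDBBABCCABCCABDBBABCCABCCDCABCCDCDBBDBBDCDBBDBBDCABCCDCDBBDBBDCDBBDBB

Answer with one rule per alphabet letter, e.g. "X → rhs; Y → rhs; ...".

  step 4 ⇒ step 5: DCDBBDBBDCDBBDBBABDBBABCCABCCABDBBABCCABCC ⇒ AB·DBB·AB·C·C·AB·C·C·AB·DBB·AB·C·C·AB·C·C·D·C·AB·C·C·D·C·DBB·DBB·D·C·DBB·DBB·D·C·AB·C·C·D·C·DBB·DBB·D·C·DBB·DBB
    A ↦ D
    B ↦ C
    C ↦ DBB
    D ↦ AB

A->D, B->C, C->DBB, D->AB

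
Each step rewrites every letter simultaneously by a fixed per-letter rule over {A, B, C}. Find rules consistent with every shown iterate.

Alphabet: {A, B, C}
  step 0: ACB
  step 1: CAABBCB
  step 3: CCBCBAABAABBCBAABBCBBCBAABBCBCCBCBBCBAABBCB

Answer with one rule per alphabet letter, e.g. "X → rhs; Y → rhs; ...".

  step 0 ⇒ step 1: ACB ⇒ C·AAB·BCB
    A ↦ C
    B ↦ BCB
    C ↦ AAB

A->C, B->BCB, C->AAB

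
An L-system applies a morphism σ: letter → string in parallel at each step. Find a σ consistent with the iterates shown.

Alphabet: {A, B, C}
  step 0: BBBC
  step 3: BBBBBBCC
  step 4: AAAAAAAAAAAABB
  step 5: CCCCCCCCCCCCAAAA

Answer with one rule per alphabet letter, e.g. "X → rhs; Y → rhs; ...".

  step 4 ⇒ step 5: AAAAAAAAAAAABB ⇒ C·C·C·C·C·C·C·C·C·C·C·C·AA·AA
    A ↦ C
    B ↦ AA
  step 3 ⇒ step 4: BBBBBBCC ⇒ AA·AA·AA·AA·AA·AA·B·B
    C ↦ B

A->C, B->AA, C->B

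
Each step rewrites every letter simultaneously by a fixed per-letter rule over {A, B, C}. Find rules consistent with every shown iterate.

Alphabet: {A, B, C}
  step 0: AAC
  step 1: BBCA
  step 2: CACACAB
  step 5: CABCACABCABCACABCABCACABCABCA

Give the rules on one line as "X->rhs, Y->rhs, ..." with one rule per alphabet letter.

A->B, B->CA, C->CA

  step 1 ⇒ step 2: BBCA ⇒ CA·CA·CA·B
    A ↦ B
    B ↦ CA
    C ↦ CA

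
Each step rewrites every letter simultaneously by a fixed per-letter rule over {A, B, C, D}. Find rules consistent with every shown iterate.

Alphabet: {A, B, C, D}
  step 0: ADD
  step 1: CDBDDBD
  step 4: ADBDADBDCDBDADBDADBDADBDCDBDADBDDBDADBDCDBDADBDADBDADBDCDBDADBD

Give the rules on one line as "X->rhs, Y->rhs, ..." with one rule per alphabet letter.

A->C, B->A, C->A, D->DBD

  step 0 ⇒ step 1: ADD ⇒ C·DBD·DBD
    A ↦ C
    D ↦ DBD
    B ↦ A  (constrained at step 1)
    C ↦ A  (constrained at step 1)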